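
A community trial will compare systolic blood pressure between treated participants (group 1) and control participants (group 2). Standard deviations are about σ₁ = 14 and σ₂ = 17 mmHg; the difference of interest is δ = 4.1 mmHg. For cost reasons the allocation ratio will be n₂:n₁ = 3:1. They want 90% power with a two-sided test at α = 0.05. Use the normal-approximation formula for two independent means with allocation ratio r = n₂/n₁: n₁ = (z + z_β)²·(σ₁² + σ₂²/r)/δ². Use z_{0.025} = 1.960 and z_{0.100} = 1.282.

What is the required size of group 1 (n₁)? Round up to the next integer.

n₁ = 183

n₁ = (z_{α/2} + z_β)² · (σ₁² + σ₂²/r) / δ²
   = (1.960 + 1.282)² · (14² + 17²/3) / 4.1²
   = 10.5106 · (196 + 96.3333) / 16.81
   = 10.5106 · 292.3333 / 16.81
   = 182.78
Round up → n₁ = 183; n₂ = r·n₁ = 3 × 183 = 549.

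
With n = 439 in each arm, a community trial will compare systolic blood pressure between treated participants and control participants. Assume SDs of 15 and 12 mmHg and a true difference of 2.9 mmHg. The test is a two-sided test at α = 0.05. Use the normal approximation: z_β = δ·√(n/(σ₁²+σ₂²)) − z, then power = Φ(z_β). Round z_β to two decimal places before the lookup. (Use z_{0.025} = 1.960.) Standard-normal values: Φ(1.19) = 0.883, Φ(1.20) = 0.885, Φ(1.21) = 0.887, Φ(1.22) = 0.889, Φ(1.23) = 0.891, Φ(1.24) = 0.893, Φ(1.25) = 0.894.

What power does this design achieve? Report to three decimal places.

Power ≈ 0.885

z_β = δ·√(n/(σ₁²+σ₂²)) − z_{α/2}
    = 2.9 · √(439/369) − 1.960
    = 2.9 · 1.09073 − 1.960
    = 3.1631 − 1.960 = 1.2031 → 1.20
Power = Φ(1.20) = 0.885.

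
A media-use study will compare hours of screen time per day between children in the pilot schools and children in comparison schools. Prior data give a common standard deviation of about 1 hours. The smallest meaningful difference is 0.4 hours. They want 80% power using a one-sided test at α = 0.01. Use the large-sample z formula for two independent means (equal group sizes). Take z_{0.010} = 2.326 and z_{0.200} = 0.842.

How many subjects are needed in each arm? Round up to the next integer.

n = 126 per group

n = (z_α + z_β)² · (σ₁² + σ₂²) / δ²
  = (2.326 + 0.842)² · (2·1² = 2) / 0.4²
  = 10.0362 · 2 / 0.16
  = 125.45
Round up → n = 126 per group.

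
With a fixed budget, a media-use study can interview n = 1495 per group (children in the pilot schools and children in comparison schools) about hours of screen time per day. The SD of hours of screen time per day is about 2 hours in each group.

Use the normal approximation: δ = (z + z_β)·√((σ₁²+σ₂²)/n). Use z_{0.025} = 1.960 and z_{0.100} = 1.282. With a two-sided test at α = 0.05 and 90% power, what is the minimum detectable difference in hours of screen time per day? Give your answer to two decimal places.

Minimum detectable difference ≈ 0.24 hours

δ = (z_{α/2} + z_β) · √((σ₁²+σ₂²)/n)
  = (1.960 + 1.282) · √(8/1495)
  = 3.242 · √0.00535
  = 3.242 · 0.0732
  = 0.2372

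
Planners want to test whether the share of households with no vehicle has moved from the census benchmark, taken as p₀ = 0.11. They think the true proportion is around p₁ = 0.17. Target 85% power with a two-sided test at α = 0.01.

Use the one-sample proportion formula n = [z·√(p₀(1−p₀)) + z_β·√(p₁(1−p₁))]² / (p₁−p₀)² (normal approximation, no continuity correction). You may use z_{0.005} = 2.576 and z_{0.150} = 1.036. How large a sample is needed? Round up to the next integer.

n = 397

n = [z_{α/2}·√(p₀q₀) + z_β·√(p₁q₁)]² / (p₁ − p₀)²
  = [2.576·√(0.11·0.89) + 1.036·√(0.17·0.83)]² / (0.06)²
  = [2.576·0.3129 + 1.036·0.3756]² / 0.0036
  = [1.1952]² / 0.0036
  = 396.78
Round up → n = 397.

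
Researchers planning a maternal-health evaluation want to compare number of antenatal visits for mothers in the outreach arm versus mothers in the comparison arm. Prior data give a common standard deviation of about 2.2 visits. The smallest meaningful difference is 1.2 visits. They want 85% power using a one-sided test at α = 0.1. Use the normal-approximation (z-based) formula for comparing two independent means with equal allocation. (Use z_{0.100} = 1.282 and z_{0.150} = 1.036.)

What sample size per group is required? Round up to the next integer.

n = (z_α + z_β)² · (σ₁² + σ₂²) / δ²
  = (1.282 + 1.036)² · (2·2.2² = 9.68) / 1.2²
  = 5.3731 · 9.68 / 1.44
  = 36.12
Round up → n = 37 per group.

n = 37 per group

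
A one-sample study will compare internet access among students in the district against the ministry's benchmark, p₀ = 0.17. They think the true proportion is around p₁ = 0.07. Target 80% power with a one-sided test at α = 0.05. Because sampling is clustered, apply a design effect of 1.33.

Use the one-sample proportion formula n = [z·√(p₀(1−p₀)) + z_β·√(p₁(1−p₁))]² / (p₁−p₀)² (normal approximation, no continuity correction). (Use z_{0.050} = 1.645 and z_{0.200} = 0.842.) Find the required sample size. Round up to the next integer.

n = [z_α·√(p₀q₀) + z_β·√(p₁q₁)]² / (p₁ − p₀)²
  = [1.645·√(0.17·0.83) + 0.842·√(0.07·0.93)]² / (-0.10)²
  = [1.645·0.3756 + 0.842·0.2551]² / 0.0100
  = [0.8327]² / 0.0100
  = 69.35
Design effect: 1.33 × 69.35 = 92.23.
Round up → n = 93.

n = 93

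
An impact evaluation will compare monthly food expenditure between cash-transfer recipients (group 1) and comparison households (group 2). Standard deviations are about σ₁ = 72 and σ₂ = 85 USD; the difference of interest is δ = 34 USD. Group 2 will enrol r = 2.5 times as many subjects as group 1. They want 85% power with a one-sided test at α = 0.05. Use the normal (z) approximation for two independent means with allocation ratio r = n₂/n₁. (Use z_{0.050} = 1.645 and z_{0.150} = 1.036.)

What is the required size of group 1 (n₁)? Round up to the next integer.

n₁ = 51

n₁ = (z_α + z_β)² · (σ₁² + σ₂²/r) / δ²
   = (1.645 + 1.036)² · (72² + 85²/2.5) / 34²
   = 7.1878 · (5184 + 2890) / 1156
   = 7.1878 · 8074 / 1156
   = 50.20
Round up → n₁ = 51; n₂ = r·n₁ = 2.5 × 51 = 128.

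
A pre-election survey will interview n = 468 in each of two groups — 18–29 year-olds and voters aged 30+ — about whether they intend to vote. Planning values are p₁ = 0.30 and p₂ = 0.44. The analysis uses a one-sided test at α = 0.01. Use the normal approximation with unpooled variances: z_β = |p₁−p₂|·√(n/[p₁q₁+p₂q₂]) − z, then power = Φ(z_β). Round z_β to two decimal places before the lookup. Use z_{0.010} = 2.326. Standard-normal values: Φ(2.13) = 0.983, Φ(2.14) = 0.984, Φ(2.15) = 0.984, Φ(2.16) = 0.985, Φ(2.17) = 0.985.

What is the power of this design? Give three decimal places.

z_β = |p₁−p₂|·√(n/[p₁q₁+p₂q₂]) − z_α
    = 0.14 · √(468/0.4564) − 2.326
    = 0.14 · 32.0221 − 2.326
    = 4.4831 − 2.326 = 2.1571 → 2.16
Power = Φ(2.16) = 0.985.

Power ≈ 0.985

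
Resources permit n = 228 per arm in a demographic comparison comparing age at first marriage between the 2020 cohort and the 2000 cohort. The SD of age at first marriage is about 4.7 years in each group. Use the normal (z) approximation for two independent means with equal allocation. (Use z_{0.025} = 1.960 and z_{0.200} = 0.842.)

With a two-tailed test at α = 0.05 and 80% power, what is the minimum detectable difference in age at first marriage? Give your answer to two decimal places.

δ = (z_{α/2} + z_β) · √((σ₁²+σ₂²)/n)
  = (1.960 + 0.842) · √(44.18/228)
  = 2.802 · √0.19377
  = 2.802 · 0.4402
  = 1.2334

Minimum detectable difference ≈ 1.23 years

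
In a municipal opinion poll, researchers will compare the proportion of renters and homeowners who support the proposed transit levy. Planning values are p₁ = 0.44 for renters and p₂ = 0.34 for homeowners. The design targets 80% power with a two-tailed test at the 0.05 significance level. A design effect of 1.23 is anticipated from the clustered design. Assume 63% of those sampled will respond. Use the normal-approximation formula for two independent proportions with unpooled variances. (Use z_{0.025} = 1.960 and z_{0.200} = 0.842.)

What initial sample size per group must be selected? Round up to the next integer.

n = 722 per group

n = (z_{α/2} + z_β)² · [p₁(1−p₁) + p₂(1−p₂)] / (p₁ − p₂)²
  = (1.960 + 0.842)² · (0.44·0.56 + 0.34·0.66) / (0.10)²
  = (2.802)² · (0.2464 + 0.2244) / 0.0100
  = 7.8512 · 0.4708 / 0.0100
  = 369.63
Design effect: 1.23 × 369.63 = 454.65.
Adjust for 63% response: 454.65 / 0.63 = 721.67.
Round up → n = 722 per group.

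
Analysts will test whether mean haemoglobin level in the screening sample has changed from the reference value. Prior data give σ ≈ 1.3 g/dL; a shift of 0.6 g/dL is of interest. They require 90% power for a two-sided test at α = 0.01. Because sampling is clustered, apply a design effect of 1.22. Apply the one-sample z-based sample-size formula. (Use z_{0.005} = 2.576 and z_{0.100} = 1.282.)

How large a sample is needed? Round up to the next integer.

n = (z_{α/2} + z_β)² · σ² / δ²
  = (2.576 + 1.282)² · 1.3² / 0.6²
  = 14.8842 · 1.69 / 0.36
  = 69.87
Design effect: 1.22 × 69.87 = 85.24.
Round up → n = 86.

n = 86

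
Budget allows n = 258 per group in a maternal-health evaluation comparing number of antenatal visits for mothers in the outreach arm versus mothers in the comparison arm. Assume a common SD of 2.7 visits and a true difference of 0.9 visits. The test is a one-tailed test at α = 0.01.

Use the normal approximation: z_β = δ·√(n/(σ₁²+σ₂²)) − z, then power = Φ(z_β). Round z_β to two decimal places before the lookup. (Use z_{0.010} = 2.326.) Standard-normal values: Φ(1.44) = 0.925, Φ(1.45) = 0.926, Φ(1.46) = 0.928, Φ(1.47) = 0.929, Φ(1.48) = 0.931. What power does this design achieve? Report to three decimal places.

z_β = δ·√(n/(σ₁²+σ₂²)) − z_α
    = 0.9 · √(258/14.58) − 2.326
    = 0.9 · 4.20660 − 2.326
    = 3.7859 − 2.326 = 1.4599 → 1.46
Power = Φ(1.46) = 0.928.

Power ≈ 0.928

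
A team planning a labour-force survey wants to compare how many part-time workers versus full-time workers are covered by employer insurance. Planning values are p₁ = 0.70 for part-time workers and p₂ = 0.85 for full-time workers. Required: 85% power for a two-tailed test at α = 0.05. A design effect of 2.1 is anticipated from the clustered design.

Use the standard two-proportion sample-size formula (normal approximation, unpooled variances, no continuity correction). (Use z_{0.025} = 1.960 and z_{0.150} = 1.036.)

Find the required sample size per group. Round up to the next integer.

n = (z_{α/2} + z_β)² · [p₁(1−p₁) + p₂(1−p₂)] / (p₁ − p₂)²
  = (1.960 + 1.036)² · (0.70·0.30 + 0.85·0.15) / (-0.15)²
  = (2.996)² · (0.2100 + 0.1275) / 0.0225
  = 8.9760 · 0.3375 / 0.0225
  = 134.64
Design effect: 2.1 × 134.64 = 282.74.
Round up → n = 283 per group.

n = 283 per group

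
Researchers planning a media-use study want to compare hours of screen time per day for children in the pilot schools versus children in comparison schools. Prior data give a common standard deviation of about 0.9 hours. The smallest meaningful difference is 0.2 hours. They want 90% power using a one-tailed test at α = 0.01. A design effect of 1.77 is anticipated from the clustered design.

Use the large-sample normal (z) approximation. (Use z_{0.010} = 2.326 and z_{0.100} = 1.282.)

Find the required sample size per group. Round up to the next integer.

n = 934 per group

n = (z_α + z_β)² · (σ₁² + σ₂²) / δ²
  = (2.326 + 1.282)² · (2·0.9² = 1.62) / 0.2²
  = 13.0177 · 1.62 / 0.04
  = 527.22
Design effect: 1.77 × 527.22 = 933.17.
Round up → n = 934 per group.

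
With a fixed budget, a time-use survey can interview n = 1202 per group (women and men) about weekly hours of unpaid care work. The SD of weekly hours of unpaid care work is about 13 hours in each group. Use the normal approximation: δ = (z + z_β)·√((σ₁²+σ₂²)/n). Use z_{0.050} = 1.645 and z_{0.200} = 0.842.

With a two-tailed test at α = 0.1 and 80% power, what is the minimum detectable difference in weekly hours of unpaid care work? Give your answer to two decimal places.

δ = (z_{α/2} + z_β) · √((σ₁²+σ₂²)/n)
  = (1.645 + 0.842) · √(338/1202)
  = 2.487 · √0.2812
  = 2.487 · 0.5303
  = 1.3188

Minimum detectable difference ≈ 1.32 hours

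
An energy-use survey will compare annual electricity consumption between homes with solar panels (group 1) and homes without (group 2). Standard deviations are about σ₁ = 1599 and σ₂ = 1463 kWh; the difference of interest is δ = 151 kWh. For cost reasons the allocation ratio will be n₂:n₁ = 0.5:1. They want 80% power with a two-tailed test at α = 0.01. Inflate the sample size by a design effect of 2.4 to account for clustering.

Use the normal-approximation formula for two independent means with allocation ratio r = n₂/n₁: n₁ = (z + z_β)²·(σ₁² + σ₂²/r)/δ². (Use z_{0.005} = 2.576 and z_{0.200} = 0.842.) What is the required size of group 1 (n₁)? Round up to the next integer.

n₁ = (z_{α/2} + z_β)² · (σ₁² + σ₂²/r) / δ²
   = (2.576 + 0.842)² · (1599² + 1463²/0.5) / 151²
   = 11.6827 · (2556801 + 4280738) / 22801
   = 11.6827 · 6837539 / 22801
   = 3503.40
Design effect: 2.4 × 3503.40 = 8408.17.
Round up → n₁ = 8409; n₂ = r·n₁ = 0.5 × 8409 = 4205.

n₁ = 8409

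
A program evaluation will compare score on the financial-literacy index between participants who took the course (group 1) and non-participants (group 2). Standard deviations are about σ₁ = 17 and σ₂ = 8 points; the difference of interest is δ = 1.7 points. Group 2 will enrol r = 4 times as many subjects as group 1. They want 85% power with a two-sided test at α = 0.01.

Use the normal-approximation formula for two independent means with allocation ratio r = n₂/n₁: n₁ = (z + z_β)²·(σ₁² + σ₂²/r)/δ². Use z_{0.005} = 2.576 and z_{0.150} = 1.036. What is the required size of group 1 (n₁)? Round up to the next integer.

n₁ = (z_{α/2} + z_β)² · (σ₁² + σ₂²/r) / δ²
   = (2.576 + 1.036)² · (17² + 8²/4) / 1.7²
   = 13.0465 · (289 + 16) / 2.89
   = 13.0465 · 305 / 2.89
   = 1376.88
Round up → n₁ = 1377; n₂ = r·n₁ = 4 × 1377 = 5508.

n₁ = 1377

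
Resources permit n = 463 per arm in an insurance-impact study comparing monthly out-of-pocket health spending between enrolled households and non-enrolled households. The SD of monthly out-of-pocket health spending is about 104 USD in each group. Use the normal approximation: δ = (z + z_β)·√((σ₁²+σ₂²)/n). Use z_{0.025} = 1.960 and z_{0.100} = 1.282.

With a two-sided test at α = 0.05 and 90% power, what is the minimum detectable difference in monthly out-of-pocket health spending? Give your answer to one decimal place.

Minimum detectable difference ≈ 22.2 USD

δ = (z_{α/2} + z_β) · √((σ₁²+σ₂²)/n)
  = (1.960 + 1.282) · √(21632/463)
  = 3.242 · √46.7214
  = 3.242 · 6.8353
  = 22.1601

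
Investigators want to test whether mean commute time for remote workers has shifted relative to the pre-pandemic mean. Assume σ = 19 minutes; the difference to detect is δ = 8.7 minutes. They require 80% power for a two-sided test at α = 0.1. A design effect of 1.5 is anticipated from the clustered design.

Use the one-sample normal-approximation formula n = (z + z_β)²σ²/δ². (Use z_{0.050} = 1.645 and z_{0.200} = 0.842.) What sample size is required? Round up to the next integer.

n = 45

n = (z_{α/2} + z_β)² · σ² / δ²
  = (1.645 + 0.842)² · 19² / 8.7²
  = 6.1852 · 361 / 75.69
  = 29.50
Design effect: 1.5 × 29.50 = 44.25.
Round up → n = 45.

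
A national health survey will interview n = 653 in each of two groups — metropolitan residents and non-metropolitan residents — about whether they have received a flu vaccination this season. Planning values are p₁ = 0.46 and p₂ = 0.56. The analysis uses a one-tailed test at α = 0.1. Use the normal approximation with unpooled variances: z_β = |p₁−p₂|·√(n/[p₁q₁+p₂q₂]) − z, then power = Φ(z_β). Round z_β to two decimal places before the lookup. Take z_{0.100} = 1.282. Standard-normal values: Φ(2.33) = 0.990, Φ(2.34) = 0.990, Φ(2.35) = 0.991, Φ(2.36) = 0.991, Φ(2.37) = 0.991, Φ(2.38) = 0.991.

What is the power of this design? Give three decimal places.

z_β = |p₁−p₂|·√(n/[p₁q₁+p₂q₂]) − z_α
    = 0.10 · √(653/0.4948) − 1.282
    = 0.10 · 36.3280 − 1.282
    = 3.6328 − 1.282 = 2.3508 → 2.35
Power = Φ(2.35) = 0.991.

Power ≈ 0.991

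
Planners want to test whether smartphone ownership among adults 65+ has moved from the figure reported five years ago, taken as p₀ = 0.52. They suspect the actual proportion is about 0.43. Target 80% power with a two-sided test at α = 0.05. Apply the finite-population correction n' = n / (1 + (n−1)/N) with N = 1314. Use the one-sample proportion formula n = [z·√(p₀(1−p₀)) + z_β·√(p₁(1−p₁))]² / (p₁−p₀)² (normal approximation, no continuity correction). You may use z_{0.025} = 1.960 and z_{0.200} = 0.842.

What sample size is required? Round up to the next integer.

n = [z_{α/2}·√(p₀q₀) + z_β·√(p₁q₁)]² / (p₁ − p₀)²
  = [1.960·√(0.52·0.48) + 0.842·√(0.43·0.57)]² / (-0.09)²
  = [1.960·0.4996 + 0.842·0.4951]² / 0.0081
  = [1.3961]² / 0.0081
  = 240.62
Finite-population correction (N = 1314): 240.62 / (1 + (240.62 − 1)/1314) = 203.51.
Round up → n = 204.

n = 204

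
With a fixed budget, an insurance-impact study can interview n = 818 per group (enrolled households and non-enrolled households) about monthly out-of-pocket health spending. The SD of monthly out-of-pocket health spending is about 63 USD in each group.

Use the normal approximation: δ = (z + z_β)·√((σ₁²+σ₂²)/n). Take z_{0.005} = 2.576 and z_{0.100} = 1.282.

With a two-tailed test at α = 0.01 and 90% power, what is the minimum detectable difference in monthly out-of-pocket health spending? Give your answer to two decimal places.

δ = (z_{α/2} + z_β) · √((σ₁²+σ₂²)/n)
  = (2.576 + 1.282) · √(7938/818)
  = 3.858 · √9.7042
  = 3.858 · 3.1151
  = 12.0182

Minimum detectable difference ≈ 12.02 USD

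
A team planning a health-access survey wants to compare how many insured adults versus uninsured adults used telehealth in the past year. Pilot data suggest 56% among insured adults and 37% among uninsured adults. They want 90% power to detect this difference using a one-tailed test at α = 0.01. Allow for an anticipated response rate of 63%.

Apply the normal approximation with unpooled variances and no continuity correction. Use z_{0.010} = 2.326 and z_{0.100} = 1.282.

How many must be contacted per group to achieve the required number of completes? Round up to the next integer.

n = (z_α + z_β)² · [p₁(1−p₁) + p₂(1−p₂)] / (p₁ − p₂)²
  = (2.326 + 1.282)² · (0.56·0.44 + 0.37·0.63) / (0.19)²
  = (3.608)² · (0.2464 + 0.2331) / 0.0361
  = 13.0177 · 0.4795 / 0.0361
  = 172.91
Adjust for 63% response: 172.91 / 0.63 = 274.46.
Round up → n = 275 per group.

n = 275 per group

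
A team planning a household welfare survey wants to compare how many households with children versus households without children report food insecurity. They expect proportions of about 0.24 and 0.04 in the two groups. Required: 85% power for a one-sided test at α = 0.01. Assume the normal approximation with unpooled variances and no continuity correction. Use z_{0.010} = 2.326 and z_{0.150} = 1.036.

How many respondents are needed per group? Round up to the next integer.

n = 63 per group

n = (z_α + z_β)² · [p₁(1−p₁) + p₂(1−p₂)] / (p₁ − p₂)²
  = (2.326 + 1.036)² · (0.24·0.76 + 0.04·0.96) / (0.20)²
  = (3.362)² · (0.1824 + 0.0384) / 0.0400
  = 11.3030 · 0.2208 / 0.0400
  = 62.39
Round up → n = 63 per group.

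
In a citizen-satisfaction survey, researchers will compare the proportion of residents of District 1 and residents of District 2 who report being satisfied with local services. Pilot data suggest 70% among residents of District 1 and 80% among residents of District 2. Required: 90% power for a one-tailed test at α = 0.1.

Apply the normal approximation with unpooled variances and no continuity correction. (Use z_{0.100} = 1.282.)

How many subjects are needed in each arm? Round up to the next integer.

n = 244 per group

n = (z_α + z_β)² · [p₁(1−p₁) + p₂(1−p₂)] / (p₁ − p₂)²
  = (1.282 + 1.282)² · (0.70·0.30 + 0.80·0.20) / (-0.10)²
  = (2.564)² · (0.2100 + 0.1600) / 0.0100
  = 6.5741 · 0.3700 / 0.0100
  = 243.24
Round up → n = 244 per group.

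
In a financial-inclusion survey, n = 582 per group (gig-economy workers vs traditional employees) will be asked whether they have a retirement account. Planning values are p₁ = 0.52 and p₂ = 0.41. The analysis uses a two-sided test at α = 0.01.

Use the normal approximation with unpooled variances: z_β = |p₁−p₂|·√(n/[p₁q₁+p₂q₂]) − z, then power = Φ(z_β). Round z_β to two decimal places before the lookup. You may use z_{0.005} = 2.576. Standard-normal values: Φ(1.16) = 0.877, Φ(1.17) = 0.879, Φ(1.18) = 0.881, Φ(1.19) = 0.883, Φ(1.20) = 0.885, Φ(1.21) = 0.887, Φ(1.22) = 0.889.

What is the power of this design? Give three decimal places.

Power ≈ 0.887

z_β = |p₁−p₂|·√(n/[p₁q₁+p₂q₂]) − z_{α/2}
    = 0.11 · √(582/0.4915) − 2.576
    = 0.11 · 34.4112 − 2.576
    = 3.7852 − 2.576 = 1.2092 → 1.21
Power = Φ(1.21) = 0.887.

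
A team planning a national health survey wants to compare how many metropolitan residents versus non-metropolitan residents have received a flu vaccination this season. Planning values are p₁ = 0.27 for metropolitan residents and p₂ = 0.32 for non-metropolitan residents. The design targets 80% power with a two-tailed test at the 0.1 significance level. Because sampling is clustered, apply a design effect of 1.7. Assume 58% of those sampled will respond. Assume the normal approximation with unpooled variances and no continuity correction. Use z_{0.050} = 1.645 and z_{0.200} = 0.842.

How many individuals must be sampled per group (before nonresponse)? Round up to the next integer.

n = (z_{α/2} + z_β)² · [p₁(1−p₁) + p₂(1−p₂)] / (p₁ − p₂)²
  = (1.645 + 0.842)² · (0.27·0.73 + 0.32·0.68) / (-0.05)²
  = (2.487)² · (0.1971 + 0.2176) / 0.0025
  = 6.1852 · 0.4147 / 0.0025
  = 1026.00
Design effect: 1.7 × 1026.00 = 1744.19.
Adjust for 58% response: 1744.19 / 0.58 = 3007.23.
Round up → n = 3008 per group.

n = 3008 per group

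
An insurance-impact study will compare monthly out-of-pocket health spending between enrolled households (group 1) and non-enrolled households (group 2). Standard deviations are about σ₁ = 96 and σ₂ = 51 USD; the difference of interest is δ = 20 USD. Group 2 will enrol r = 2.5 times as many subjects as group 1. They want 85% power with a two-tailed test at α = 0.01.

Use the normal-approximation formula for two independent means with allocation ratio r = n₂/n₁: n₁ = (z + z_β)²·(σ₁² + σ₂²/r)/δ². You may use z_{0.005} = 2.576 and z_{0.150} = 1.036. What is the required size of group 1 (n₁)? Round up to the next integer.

n₁ = (z_{α/2} + z_β)² · (σ₁² + σ₂²/r) / δ²
   = (2.576 + 1.036)² · (96² + 51²/2.5) / 20²
   = 13.0465 · (9216 + 1040.4) / 400
   = 13.0465 · 10256.4 / 400
   = 334.53
Round up → n₁ = 335; n₂ = r·n₁ = 2.5 × 335 = 838.

n₁ = 335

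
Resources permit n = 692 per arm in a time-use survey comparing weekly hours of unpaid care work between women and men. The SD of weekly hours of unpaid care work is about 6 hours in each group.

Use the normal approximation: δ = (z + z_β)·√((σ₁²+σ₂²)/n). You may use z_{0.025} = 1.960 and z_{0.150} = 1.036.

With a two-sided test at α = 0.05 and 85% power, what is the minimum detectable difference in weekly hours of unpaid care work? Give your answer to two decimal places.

δ = (z_{α/2} + z_β) · √((σ₁²+σ₂²)/n)
  = (1.960 + 1.036) · √(72/692)
  = 2.996 · √0.10405
  = 2.996 · 0.3226
  = 0.9664

Minimum detectable difference ≈ 0.97 hours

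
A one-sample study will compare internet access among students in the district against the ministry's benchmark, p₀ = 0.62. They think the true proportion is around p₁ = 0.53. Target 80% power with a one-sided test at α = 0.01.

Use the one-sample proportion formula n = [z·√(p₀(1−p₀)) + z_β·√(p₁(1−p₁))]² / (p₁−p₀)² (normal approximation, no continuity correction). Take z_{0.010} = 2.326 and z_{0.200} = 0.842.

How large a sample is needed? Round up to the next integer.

n = 297

n = [z_α·√(p₀q₀) + z_β·√(p₁q₁)]² / (p₁ − p₀)²
  = [2.326·√(0.62·0.38) + 0.842·√(0.53·0.47)]² / (-0.09)²
  = [2.326·0.4854 + 0.842·0.4991]² / 0.0081
  = [1.5493]² / 0.0081
  = 296.32
Round up → n = 297.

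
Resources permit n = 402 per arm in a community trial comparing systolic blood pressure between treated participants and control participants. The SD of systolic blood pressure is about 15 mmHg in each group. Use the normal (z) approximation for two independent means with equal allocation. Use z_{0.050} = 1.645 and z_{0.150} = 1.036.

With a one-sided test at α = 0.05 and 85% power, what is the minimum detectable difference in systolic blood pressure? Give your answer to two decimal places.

δ = (z_α + z_β) · √((σ₁²+σ₂²)/n)
  = (1.645 + 1.036) · √(450/402)
  = 2.681 · √1.1194
  = 2.681 · 1.0580
  = 2.8365

Minimum detectable difference ≈ 2.84 mmHg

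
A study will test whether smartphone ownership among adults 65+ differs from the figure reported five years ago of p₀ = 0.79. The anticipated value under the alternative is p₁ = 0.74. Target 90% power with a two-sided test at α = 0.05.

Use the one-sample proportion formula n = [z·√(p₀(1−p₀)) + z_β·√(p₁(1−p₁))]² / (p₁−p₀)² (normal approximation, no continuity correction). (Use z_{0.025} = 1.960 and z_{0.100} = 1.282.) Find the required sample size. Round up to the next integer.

n = [z_{α/2}·√(p₀q₀) + z_β·√(p₁q₁)]² / (p₁ − p₀)²
  = [1.960·√(0.79·0.21) + 1.282·√(0.74·0.26)]² / (-0.05)²
  = [1.960·0.4073 + 1.282·0.4386]² / 0.0025
  = [1.3607]² / 0.0025
  = 740.55
Round up → n = 741.

n = 741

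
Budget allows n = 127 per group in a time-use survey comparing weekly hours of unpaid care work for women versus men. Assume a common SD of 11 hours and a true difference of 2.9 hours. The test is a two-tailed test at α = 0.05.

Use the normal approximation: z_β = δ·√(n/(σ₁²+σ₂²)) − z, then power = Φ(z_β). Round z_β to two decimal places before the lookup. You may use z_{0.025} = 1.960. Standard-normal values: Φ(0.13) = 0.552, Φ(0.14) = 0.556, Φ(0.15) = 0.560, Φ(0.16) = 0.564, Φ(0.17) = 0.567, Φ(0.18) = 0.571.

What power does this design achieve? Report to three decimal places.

Power ≈ 0.556

z_β = δ·√(n/(σ₁²+σ₂²)) − z_{α/2}
    = 2.9 · √(127/242) − 1.960
    = 2.9 · 0.72443 − 1.960
    = 2.1008 − 1.960 = 0.1408 → 0.14
Power = Φ(0.14) = 0.556.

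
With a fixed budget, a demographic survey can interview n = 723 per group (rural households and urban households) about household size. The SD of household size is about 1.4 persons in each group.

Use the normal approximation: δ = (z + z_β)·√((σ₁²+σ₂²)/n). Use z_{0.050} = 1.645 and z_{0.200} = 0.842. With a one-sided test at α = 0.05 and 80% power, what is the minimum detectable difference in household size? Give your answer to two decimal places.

δ = (z_α + z_β) · √((σ₁²+σ₂²)/n)
  = (1.645 + 0.842) · √(3.92/723)
  = 2.487 · √0.00542
  = 2.487 · 0.0736
  = 0.1831

Minimum detectable difference ≈ 0.18 persons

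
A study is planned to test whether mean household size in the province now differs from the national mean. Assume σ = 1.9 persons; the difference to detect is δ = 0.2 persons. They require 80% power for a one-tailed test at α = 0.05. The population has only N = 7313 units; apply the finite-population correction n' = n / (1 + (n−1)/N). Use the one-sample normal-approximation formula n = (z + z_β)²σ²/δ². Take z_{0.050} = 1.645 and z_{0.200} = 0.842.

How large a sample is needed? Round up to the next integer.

n = 519

n = (z_α + z_β)² · σ² / δ²
  = (1.645 + 0.842)² · 1.9² / 0.2²
  = 6.1852 · 3.61 / 0.04
  = 558.21
Finite-population correction (N = 7313): 558.21 / (1 + (558.21 − 1)/7313) = 518.69.
Round up → n = 519.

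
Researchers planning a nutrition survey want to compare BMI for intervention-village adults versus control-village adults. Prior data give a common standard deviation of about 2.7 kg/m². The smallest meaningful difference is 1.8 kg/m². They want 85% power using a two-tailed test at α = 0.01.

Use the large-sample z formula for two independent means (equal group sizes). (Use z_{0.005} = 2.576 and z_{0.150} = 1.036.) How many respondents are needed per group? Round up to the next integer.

n = (z_{α/2} + z_β)² · (σ₁² + σ₂²) / δ²
  = (2.576 + 1.036)² · (2·2.7² = 14.58) / 1.8²
  = 13.0465 · 14.58 / 3.24
  = 58.71
Round up → n = 59 per group.

n = 59 per group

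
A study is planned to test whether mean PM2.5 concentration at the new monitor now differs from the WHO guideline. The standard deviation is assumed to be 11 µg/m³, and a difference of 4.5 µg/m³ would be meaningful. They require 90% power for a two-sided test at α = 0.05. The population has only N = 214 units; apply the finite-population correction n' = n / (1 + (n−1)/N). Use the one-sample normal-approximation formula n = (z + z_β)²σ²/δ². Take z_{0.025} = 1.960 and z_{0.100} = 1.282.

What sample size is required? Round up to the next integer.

n = (z_{α/2} + z_β)² · σ² / δ²
  = (1.960 + 1.282)² · 11² / 4.5²
  = 10.5106 · 121 / 20.25
  = 62.80
Finite-population correction (N = 214): 62.80 / (1 + (62.80 − 1)/214) = 48.73.
Round up → n = 49.

n = 49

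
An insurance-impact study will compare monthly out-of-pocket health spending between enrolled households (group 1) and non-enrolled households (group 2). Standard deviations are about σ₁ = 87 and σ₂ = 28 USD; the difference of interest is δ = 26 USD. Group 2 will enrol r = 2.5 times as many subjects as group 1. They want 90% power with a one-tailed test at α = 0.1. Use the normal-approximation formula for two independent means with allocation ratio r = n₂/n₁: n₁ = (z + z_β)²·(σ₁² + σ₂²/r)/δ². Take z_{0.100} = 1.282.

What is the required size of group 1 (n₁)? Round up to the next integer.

n₁ = (z_α + z_β)² · (σ₁² + σ₂²/r) / δ²
   = (1.282 + 1.282)² · (87² + 28²/2.5) / 26²
   = 6.5741 · (7569 + 313.6) / 676
   = 6.5741 · 7882.6 / 676
   = 76.66
Round up → n₁ = 77; n₂ = r·n₁ = 2.5 × 77 = 193.

n₁ = 77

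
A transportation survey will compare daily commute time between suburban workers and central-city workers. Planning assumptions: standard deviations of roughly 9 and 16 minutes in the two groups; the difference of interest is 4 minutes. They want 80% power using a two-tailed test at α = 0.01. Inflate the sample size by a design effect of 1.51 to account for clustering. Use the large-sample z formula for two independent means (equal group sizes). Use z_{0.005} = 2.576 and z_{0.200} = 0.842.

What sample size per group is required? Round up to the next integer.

n = 372 per group

n = (z_{α/2} + z_β)² · (σ₁² + σ₂²) / δ²
  = (2.576 + 0.842)² · (9² + 16² = 337) / 4²
  = 11.6827 · 337 / 16
  = 246.07
Design effect: 1.51 × 246.07 = 371.56.
Round up → n = 372 per group.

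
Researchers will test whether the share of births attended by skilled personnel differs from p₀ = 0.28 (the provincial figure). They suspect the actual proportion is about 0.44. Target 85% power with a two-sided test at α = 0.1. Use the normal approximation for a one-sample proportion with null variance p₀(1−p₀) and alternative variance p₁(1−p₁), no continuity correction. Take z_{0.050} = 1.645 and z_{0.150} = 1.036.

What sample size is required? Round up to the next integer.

n = 62

n = [z_{α/2}·√(p₀q₀) + z_β·√(p₁q₁)]² / (p₁ − p₀)²
  = [1.645·√(0.28·0.72) + 1.036·√(0.44·0.56)]² / (0.16)²
  = [1.645·0.4490 + 1.036·0.4964]² / 0.0256
  = [1.2529]² / 0.0256
  = 61.31
Round up → n = 62.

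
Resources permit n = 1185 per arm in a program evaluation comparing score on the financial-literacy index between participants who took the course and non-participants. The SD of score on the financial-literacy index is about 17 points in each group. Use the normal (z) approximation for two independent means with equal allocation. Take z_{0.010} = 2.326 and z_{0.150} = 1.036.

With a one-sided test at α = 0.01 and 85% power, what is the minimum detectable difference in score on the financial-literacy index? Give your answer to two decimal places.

Minimum detectable difference ≈ 2.35 points

δ = (z_α + z_β) · √((σ₁²+σ₂²)/n)
  = (2.326 + 1.036) · √(578/1185)
  = 3.362 · √0.48776
  = 3.362 · 0.6984
  = 2.3480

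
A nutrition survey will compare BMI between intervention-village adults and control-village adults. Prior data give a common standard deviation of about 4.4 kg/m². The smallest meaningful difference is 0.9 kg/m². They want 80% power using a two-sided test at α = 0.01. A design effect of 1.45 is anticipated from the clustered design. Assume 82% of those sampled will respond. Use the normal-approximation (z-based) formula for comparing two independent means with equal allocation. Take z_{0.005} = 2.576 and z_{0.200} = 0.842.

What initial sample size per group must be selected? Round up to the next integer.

n = 988 per group

n = (z_{α/2} + z_β)² · (σ₁² + σ₂²) / δ²
  = (2.576 + 0.842)² · (2·4.4² = 38.72) / 0.9²
  = 11.6827 · 38.72 / 0.81
  = 558.46
Design effect: 1.45 × 558.46 = 809.77.
Adjust for 82% response: 809.77 / 0.82 = 987.53.
Round up → n = 988 per group.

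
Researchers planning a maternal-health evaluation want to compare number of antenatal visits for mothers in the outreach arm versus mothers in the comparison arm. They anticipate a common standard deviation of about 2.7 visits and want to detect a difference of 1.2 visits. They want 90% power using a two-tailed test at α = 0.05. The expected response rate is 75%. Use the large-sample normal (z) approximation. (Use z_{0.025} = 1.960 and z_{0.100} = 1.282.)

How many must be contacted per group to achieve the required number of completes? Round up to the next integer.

n = (z_{α/2} + z_β)² · (σ₁² + σ₂²) / δ²
  = (1.960 + 1.282)² · (2·2.7² = 14.58) / 1.2²
  = 10.5106 · 14.58 / 1.44
  = 106.42
Adjust for 75% response: 106.42 / 0.75 = 141.89.
Round up → n = 142 per group.

n = 142 per group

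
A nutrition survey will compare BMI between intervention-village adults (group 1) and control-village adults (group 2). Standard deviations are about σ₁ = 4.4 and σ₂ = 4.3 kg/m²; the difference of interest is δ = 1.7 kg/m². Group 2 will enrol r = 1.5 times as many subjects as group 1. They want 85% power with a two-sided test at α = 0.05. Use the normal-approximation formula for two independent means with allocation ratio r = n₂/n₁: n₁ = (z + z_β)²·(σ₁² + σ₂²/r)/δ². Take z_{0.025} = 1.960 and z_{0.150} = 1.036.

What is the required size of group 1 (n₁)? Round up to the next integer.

n₁ = (z_{α/2} + z_β)² · (σ₁² + σ₂²/r) / δ²
   = (1.960 + 1.036)² · (4.4² + 4.3²/1.5) / 1.7²
   = 8.9760 · (19.36 + 12.3267) / 2.89
   = 8.9760 · 31.6867 / 2.89
   = 98.42
Round up → n₁ = 99; n₂ = r·n₁ = 1.5 × 99 = 149.

n₁ = 99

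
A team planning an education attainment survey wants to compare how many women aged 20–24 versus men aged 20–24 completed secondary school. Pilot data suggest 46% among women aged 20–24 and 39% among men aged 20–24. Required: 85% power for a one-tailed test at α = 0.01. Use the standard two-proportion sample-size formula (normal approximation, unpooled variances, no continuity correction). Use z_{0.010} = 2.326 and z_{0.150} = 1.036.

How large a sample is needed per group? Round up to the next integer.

n = (z_α + z_β)² · [p₁(1−p₁) + p₂(1−p₂)] / (p₁ − p₂)²
  = (2.326 + 1.036)² · (0.46·0.54 + 0.39·0.61) / (0.07)²
  = (3.362)² · (0.2484 + 0.2379) / 0.0049
  = 11.3030 · 0.4863 / 0.0049
  = 1121.77
Round up → n = 1122 per group.

n = 1122 per group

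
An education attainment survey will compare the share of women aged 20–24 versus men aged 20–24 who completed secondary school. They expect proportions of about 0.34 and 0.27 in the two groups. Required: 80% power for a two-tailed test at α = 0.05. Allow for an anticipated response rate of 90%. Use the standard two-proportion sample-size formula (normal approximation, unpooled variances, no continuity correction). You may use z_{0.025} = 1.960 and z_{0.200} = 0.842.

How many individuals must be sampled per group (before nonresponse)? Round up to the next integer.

n = 751 per group

n = (z_{α/2} + z_β)² · [p₁(1−p₁) + p₂(1−p₂)] / (p₁ − p₂)²
  = (1.960 + 0.842)² · (0.34·0.66 + 0.27·0.73) / (0.07)²
  = (2.802)² · (0.2244 + 0.1971) / 0.0049
  = 7.8512 · 0.4215 / 0.0049
  = 675.36
Adjust for 90% response: 675.36 / 0.90 = 750.40.
Round up → n = 751 per group.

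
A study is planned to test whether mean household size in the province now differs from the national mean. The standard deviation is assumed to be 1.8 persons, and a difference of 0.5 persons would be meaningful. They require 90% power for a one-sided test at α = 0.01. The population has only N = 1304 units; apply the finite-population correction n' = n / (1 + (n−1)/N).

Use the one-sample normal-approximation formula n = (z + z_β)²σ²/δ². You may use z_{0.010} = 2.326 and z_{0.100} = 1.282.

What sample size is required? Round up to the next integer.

n = 150

n = (z_α + z_β)² · σ² / δ²
  = (2.326 + 1.282)² · 1.8² / 0.5²
  = 13.0177 · 3.24 / 0.25
  = 168.71
Finite-population correction (N = 1304): 168.71 / (1 + (168.71 − 1)/1304) = 149.48.
Round up → n = 150.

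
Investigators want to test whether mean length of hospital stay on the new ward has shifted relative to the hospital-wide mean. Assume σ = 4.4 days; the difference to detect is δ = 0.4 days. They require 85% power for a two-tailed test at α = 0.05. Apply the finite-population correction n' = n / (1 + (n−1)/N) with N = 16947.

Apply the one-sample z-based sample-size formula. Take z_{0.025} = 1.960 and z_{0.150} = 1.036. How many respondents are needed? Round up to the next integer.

n = 1021

n = (z_{α/2} + z_β)² · σ² / δ²
  = (1.960 + 1.036)² · 4.4² / 0.4²
  = 8.9760 · 19.36 / 0.16
  = 1086.10
Finite-population correction (N = 16947): 1086.10 / (1 + (1086.10 − 1)/16947) = 1020.74.
Round up → n = 1021.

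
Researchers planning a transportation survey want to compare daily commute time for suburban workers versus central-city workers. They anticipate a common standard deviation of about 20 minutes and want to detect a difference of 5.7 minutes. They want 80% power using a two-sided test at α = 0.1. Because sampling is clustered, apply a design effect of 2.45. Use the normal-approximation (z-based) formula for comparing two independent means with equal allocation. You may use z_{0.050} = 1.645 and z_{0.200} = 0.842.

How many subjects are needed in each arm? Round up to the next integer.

n = 374 per group

n = (z_{α/2} + z_β)² · (σ₁² + σ₂²) / δ²
  = (1.645 + 0.842)² · (2·20² = 800) / 5.7²
  = 6.1852 · 800 / 32.49
  = 152.30
Design effect: 2.45 × 152.30 = 373.13.
Round up → n = 374 per group.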